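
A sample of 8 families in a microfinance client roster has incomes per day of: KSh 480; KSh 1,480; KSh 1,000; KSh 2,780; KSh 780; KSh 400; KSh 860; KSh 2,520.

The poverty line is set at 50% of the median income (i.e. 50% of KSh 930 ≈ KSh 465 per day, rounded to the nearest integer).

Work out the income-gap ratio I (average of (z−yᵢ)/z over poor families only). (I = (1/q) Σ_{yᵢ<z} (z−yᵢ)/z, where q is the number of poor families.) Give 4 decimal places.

Below the line: KSh 400 (q = 1 of N = 8).
Shortfall ratios (z−y)/z: 0.1398; sum = 0.139785.
I averages over the q = 1 poor units only: 0.139785 / 1 = 0.1398.

0.1398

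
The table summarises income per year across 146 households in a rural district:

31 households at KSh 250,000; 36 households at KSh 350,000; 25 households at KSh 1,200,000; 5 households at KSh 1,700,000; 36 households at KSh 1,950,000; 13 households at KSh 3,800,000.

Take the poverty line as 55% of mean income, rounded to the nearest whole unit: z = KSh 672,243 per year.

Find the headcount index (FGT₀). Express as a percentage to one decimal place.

67 of the 146 households have income below KSh 672,243.
H = 67/146 = 45.9%.

45.9%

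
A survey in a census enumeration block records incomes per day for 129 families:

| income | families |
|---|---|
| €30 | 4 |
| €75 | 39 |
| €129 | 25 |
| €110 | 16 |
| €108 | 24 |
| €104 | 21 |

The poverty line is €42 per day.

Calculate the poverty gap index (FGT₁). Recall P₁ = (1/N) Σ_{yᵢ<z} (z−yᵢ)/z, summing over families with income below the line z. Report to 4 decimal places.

0.0089

Below z: 4×€30 (q = 4 of N = 129).
Normalized shortfalls: (42−30)/42 = 0.2857 (×4).
Σ = 1.142857. Dividing by the full population N = 129 gives P₁ = 0.0089.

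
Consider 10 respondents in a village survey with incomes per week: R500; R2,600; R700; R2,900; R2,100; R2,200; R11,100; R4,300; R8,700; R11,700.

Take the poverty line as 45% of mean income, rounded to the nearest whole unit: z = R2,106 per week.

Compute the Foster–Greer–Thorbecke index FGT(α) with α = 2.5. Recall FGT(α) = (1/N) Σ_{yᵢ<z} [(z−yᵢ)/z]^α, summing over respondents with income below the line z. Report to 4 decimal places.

Below the line: R500, R700, R2,100 (q = 3 of N = 10).
Relative gaps: (2106−500)/2106 = 0.7626; (2106−700)/2106 = 0.6676; (2106−2100)/2106 = 0.0028.
Raised to α = 2.5: 0.50783; 0.36418; 0.00000.
Sum = 0.872011; FGT(2.5) = 0.872011 / 10 = 0.0872.

0.0872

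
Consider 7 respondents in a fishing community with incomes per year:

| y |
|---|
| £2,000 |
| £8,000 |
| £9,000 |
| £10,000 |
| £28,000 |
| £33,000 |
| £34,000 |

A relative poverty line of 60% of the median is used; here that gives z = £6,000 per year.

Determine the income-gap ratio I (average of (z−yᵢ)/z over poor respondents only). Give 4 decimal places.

Incomes under z: £2,000 (q = 1 of N = 7).
Relative gaps: 0.6667; sum = 0.666667.
The income-gap ratio divides by q (the poor only): 0.666667 / 1 = 0.6667.

0.6667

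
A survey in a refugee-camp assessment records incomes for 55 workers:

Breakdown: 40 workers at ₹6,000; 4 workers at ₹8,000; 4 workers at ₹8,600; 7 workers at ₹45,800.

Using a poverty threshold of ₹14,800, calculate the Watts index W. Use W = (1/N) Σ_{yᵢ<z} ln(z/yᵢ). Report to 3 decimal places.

Poor units: 40×₹6,000, 4×₹8,000, 4×₹8,600 (q = 48 of N = 55).
Log shortfalls: ln(14800/6000) = 0.9029 (×40); ln(14800/8000) = 0.6152 (×4); ln(14800/8600) = 0.5429 (×4).
W = 40.746911 / 55 = 0.741.

0.741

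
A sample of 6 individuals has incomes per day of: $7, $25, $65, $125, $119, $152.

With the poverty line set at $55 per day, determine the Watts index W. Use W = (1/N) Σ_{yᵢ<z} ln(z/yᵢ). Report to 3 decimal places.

0.475

Poor units: $7, $25 (q = 2 of N = 6).
Log shortfalls: ln(55/7) = 2.0614; ln(55/25) = 0.7885.
W = 2.849880 / 6 = 0.475.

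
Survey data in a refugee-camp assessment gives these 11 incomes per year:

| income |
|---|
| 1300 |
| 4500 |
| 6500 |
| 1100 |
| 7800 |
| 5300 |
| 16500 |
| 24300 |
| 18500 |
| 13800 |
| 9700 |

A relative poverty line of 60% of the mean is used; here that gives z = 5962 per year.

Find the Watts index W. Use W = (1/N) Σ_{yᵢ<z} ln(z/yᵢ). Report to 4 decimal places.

0.3284

Below the line: 1100, 1300, 4500, 5300 (q = 4 of N = 11).
Log gaps: ln(5962/1100) = 1.6901; ln(5962/1300) = 1.5230; ln(5962/4500) = 0.2813; ln(5962/5300) = 0.1177.
W = 3.612165 / 11 = 0.3284.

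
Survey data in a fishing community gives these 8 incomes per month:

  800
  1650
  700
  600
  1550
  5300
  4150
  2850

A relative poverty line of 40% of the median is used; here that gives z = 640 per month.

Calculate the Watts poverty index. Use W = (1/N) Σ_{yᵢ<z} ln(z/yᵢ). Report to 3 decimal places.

0.008

Incomes under z: 600 (q = 1 of N = 8).
Log shortfalls: ln(640/600) = 0.0645.
W = 0.064539 / 8 = 0.008.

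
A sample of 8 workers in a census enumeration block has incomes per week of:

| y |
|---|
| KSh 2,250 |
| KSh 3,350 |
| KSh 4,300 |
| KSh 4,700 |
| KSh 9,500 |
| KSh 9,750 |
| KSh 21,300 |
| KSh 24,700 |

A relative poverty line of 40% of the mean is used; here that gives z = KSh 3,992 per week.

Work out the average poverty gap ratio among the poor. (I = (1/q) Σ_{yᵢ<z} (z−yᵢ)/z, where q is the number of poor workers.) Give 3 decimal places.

0.299

Poor units: KSh 2,250, KSh 3,350 (q = 2 of N = 8).
Shortfall ratios (z−y)/z: 0.4364, 0.1608; sum = 0.597194.
The income-gap ratio divides by q (the poor only): 0.597194 / 2 = 0.299.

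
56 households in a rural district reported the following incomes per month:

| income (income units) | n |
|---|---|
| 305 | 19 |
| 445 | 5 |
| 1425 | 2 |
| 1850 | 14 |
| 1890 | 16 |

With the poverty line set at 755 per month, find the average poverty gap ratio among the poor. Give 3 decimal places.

0.557

Incomes under z: 19×305, 5×445 (q = 24 of N = 56).
Shortfall ratios (z−y)/z: 0.5960 (×19), 0.4106 (×5); sum = 13.377483.
I averages over the q = 24 poor units only: 13.377483 / 24 = 0.557.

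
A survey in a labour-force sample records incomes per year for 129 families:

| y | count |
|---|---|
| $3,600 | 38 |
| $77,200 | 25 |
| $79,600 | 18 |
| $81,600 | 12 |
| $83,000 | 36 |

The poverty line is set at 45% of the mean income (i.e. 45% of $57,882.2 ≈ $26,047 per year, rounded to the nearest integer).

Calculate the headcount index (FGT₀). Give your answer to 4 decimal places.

0.2946

38 of the 129 families have income below $26,047.
H = 38/129 = 0.2946.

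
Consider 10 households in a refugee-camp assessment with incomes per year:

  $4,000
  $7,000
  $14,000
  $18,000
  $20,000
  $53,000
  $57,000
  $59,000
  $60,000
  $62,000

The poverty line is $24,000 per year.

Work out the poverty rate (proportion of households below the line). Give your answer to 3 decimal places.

0.500

5 of the 10 households have income below $24,000.
H = 5/10 = 0.500.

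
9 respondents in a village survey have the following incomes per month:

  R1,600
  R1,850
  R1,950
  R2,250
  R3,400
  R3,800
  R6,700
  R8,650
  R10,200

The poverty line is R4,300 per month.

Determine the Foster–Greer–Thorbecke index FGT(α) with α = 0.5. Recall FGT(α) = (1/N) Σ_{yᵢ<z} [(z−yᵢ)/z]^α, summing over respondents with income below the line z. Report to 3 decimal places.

0.419

Poor units: R1,600, R1,850, R1,950, R2,250, R3,400, R3,800 (q = 6 of N = 9).
Shortfall ratios: (4300−1600)/4300 = 0.6279; (4300−1850)/4300 = 0.5698; (4300−1950)/4300 = 0.5465; (4300−2250)/4300 = 0.4767; (4300−3400)/4300 = 0.2093; (4300−3800)/4300 = 0.1163.
Raised to α = 0.5: 0.79241; 0.75483; 0.73926; 0.69047; 0.45750; 0.34100.
Sum = 3.775459; FGT(0.5) = 3.775459 / 9 = 0.419.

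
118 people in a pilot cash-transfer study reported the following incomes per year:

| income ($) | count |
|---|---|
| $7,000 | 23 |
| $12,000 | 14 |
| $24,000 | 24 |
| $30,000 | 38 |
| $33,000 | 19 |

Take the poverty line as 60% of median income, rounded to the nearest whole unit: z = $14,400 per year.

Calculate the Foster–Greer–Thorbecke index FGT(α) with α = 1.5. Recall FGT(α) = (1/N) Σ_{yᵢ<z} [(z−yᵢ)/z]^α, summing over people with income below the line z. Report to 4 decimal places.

Incomes under z: 23×$7,000, 14×$12,000 (q = 37 of N = 118).
Shortfall ratios: (14400−7000)/14400 = 0.5139 (×23); (14400−12000)/14400 = 0.1667 (×14).
Raised to α = 1.5: 0.36839 (×23); 0.06804 (×14).
Sum = 9.425471; FGT(1.5) = 9.425471 / 118 = 0.0799.

0.0799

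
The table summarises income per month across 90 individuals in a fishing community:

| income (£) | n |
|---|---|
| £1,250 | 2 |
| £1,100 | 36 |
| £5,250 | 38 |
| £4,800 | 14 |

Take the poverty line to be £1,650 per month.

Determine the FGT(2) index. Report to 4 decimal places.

Incomes under z: 36×£1,100, 2×£1,250 (q = 38 of N = 90).
Shortfall ratios: (1650−1100)/1650 = 0.3333 (×36); (1650−1250)/1650 = 0.2424 (×2).
Squared: 0.1111 (×36); 0.0588 (×2).
Sum = 4.117539; P₂ = 4.117539 / 90 = 0.0458.

0.0458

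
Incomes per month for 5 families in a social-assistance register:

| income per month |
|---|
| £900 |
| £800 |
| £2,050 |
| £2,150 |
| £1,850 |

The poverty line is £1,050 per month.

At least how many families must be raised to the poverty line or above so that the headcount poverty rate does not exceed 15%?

2

2 of the 5 families are poor, so H = 2/5 = 0.400.
A headcount ratio of at most 15% allows at most ⌊0.15 × 5⌋ = 0 poor families.
So at least 2 − 0 = 2 must be lifted.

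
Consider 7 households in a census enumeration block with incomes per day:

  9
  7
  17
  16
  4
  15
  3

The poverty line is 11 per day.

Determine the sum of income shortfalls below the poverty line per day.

Below the line: 3, 4, 7, 9 (q = 4 of N = 7).
Individual gaps: 11−3 = 8; 11−4 = 7; 11−7 = 4; 11−9 = 2.
Aggregate gap = 21.

21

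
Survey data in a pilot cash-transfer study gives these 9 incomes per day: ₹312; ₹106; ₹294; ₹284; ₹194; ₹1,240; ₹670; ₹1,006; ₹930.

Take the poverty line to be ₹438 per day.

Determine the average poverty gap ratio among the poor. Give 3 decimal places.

Poor units: ₹106, ₹194, ₹284, ₹294, ₹312 (q = 5 of N = 9).
Shortfall ratios (z−y)/z: 0.7580, 0.5571, 0.3516, 0.3288, 0.2877; sum = 2.283105.
I averages over the q = 5 poor units only: 2.283105 / 5 = 0.457.

0.457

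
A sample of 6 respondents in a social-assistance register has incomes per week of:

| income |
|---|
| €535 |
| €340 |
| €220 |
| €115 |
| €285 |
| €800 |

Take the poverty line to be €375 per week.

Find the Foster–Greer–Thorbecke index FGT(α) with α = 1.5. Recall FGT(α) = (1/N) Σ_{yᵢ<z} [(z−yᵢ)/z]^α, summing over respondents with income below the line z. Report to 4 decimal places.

Poor units: €115, €220, €285, €340 (q = 4 of N = 6).
Normalized shortfalls: (375−115)/375 = 0.6933; (375−220)/375 = 0.4133; (375−285)/375 = 0.2400; (375−340)/375 = 0.0933.
Raised to α = 1.5: 0.57732; 0.26574; 0.11758; 0.02851.
Sum = 0.989141; FGT(1.5) = 0.989141 / 6 = 0.1649.

0.1649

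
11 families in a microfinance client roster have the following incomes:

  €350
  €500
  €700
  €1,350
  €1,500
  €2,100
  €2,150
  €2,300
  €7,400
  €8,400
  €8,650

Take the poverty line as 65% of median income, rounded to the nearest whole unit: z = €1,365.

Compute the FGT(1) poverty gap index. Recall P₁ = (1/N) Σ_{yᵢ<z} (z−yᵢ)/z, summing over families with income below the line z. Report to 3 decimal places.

0.170

Below z: €350, €500, €700, €1,350 (q = 4 of N = 11).
Relative gaps: (1365−350)/1365 = 0.7436; (1365−500)/1365 = 0.6337; (1365−700)/1365 = 0.4872; (1365−1350)/1365 = 0.0110.
Σ = 1.875458. Dividing by the full population N = 11 gives P₁ = 0.170.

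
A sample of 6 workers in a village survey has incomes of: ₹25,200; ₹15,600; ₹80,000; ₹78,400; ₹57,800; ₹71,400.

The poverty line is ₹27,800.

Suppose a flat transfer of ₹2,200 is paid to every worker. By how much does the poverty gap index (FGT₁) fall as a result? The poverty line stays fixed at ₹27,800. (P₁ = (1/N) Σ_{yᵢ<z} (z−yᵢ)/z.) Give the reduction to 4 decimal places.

0.0264

Before: below the line — ₹15,600, ₹25,200; poverty gap index (FGT₁) = 0.088729.
After the ₹2,200 transfer: below the line — ₹17,800, ₹27,400; poverty gap index (FGT₁) = 0.062350.
Reduction = 0.088729 − 0.062350 = 0.0264.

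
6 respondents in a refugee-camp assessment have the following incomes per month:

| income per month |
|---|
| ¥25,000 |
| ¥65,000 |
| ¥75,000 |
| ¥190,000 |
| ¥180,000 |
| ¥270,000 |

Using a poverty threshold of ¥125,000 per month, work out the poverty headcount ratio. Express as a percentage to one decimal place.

3 of the 6 respondents have income below ¥125,000.
H = 3/6 = 50.0%.

50.0%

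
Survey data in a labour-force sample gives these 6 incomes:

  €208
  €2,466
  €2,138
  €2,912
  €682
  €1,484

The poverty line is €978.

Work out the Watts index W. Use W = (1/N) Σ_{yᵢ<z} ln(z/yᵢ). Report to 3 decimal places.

Poor units: €208, €682 (q = 2 of N = 6).
Log gaps: ln(978/208) = 1.5480; ln(978/682) = 0.3605.
W = 1.908452 / 6 = 0.318.

0.318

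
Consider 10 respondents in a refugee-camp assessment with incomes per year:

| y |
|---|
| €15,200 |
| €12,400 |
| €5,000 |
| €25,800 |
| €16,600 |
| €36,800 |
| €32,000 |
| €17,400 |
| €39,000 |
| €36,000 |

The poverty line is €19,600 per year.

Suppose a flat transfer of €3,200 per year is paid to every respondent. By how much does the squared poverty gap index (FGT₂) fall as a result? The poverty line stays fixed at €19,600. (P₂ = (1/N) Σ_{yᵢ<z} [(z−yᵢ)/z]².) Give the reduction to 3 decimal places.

Before: below the line — €5,000, €12,400, €15,200, €16,600, €17,400; squared poverty gap index (FGT₂) = 0.07762.
After the €3,200 transfer: below the line — €8,200, €15,600, €18,400; squared poverty gap index (FGT₂) = 0.03837.
Reduction = 0.07762 − 0.03837 = 0.039.

0.039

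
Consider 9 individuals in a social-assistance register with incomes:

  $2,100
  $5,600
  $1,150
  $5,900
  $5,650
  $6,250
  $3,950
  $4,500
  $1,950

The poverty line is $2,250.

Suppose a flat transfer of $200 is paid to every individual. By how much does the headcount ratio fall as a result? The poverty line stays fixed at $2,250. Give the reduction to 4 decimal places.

0.1111

Before: below the line — $1,150, $1,950, $2,100; headcount ratio = 0.333333.
After the $200 transfer: below the line — $1,350, $2,150; headcount ratio = 0.222222.
Reduction = 0.333333 − 0.222222 = 0.1111.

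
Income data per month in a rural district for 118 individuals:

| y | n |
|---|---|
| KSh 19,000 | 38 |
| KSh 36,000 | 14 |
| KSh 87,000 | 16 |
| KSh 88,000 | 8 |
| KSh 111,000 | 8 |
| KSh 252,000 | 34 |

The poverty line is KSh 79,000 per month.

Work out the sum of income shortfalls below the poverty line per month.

Below the line: 38×KSh 19,000, 14×KSh 36,000 (q = 52 of N = 118).
Individual gaps: 38×(79000−19000) = 2280000; 14×(79000−36000) = 602000.
Aggregate gap = KSh 2,882,000.

KSh 2,882,000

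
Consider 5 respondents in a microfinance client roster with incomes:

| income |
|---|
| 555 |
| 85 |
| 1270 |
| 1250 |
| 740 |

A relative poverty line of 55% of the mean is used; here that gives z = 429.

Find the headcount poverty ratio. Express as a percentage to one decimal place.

1 of the 5 respondents have income below 429.
H = 1/5 = 20.0%.

20.0%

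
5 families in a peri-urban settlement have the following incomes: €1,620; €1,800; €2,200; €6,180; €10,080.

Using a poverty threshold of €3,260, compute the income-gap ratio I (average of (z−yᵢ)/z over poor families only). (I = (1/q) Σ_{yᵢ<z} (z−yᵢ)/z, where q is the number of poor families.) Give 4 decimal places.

0.4254

Below z: €1,620, €1,800, €2,200 (q = 3 of N = 5).
Relative gaps: 0.5031, 0.4479, 0.3252; sum = 1.276074.
The income-gap ratio divides by q (the poor only): 1.276074 / 3 = 0.4254.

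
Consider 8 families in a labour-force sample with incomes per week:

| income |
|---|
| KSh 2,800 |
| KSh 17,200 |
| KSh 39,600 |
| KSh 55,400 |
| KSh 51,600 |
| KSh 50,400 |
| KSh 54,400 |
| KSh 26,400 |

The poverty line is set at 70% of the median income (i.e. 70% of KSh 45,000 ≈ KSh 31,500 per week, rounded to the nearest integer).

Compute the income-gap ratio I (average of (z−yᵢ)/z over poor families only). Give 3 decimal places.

Incomes under z: KSh 2,800, KSh 17,200, KSh 26,400 (q = 3 of N = 8).
Shortfall ratios (z−y)/z: 0.9111, 0.4540, 0.1619; sum = 1.526984.
The income-gap ratio divides by q (the poor only): 1.526984 / 3 = 0.509.

0.509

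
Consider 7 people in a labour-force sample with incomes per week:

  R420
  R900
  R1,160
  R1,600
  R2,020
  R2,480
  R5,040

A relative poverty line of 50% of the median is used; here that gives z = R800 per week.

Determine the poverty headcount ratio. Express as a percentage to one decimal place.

1 of the 7 people have income below R800.
H = 1/7 = 14.3%.

14.3%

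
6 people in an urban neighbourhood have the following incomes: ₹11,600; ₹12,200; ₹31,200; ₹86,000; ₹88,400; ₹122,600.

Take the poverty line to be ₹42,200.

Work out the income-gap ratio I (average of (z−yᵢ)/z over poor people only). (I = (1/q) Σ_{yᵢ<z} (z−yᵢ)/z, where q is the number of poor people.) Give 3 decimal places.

0.566

Below the line: ₹11,600, ₹12,200, ₹31,200 (q = 3 of N = 6).
Shortfall ratios (z−y)/z: 0.7251, 0.7109, 0.2607; sum = 1.696682.
I averages over the q = 3 poor units only: 1.696682 / 3 = 0.566.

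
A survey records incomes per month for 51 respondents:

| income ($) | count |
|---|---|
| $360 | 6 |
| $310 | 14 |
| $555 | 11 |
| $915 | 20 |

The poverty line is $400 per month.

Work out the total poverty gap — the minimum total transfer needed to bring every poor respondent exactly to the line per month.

$1,500

Below the line: 14×$310, 6×$360 (q = 20 of N = 51).
Individual gaps: 14×(400−310) = 1260; 6×(400−360) = 240.
Aggregate gap = $1,500.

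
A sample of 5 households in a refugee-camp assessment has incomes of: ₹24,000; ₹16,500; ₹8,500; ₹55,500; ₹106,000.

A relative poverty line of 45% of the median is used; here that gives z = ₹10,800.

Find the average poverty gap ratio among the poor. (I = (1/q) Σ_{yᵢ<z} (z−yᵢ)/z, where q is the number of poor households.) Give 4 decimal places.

Incomes under z: ₹8,500 (q = 1 of N = 5).
Shortfall ratios (z−y)/z: 0.2130; sum = 0.212963.
The income-gap ratio divides by q (the poor only): 0.212963 / 1 = 0.2130.

0.2130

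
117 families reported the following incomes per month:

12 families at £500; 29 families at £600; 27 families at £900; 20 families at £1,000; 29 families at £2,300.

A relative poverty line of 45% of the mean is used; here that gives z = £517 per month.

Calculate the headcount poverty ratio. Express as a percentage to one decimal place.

10.3%

12 of the 117 families have income below £517.
H = 12/117 = 10.3%.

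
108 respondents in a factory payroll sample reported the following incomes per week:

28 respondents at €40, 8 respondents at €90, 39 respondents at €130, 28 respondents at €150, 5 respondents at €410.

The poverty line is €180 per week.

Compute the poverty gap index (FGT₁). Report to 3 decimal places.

Poor units: 28×€40, 8×€90, 39×€130, 28×€150 (q = 103 of N = 108).
Shortfall ratios: (180−40)/180 = 0.7778 (×28); (180−90)/180 = 0.5000 (×8); (180−130)/180 = 0.2778 (×39); (180−150)/180 = 0.1667 (×28).
Σ = 41.277778. Dividing by the full population N = 108 gives P₁ = 0.382.

0.382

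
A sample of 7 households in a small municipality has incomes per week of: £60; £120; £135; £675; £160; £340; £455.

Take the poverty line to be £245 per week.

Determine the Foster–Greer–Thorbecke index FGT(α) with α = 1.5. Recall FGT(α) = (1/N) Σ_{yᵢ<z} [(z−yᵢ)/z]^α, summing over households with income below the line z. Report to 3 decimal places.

0.218

Incomes under z: £60, £120, £135, £160 (q = 4 of N = 7).
Shortfall ratios: (245−60)/245 = 0.7551; (245−120)/245 = 0.5102; (245−135)/245 = 0.4490; (245−160)/245 = 0.3469.
Raised to α = 1.5: 0.65616; 0.36443; 0.30084; 0.20435.
Sum = 1.525785; FGT(1.5) = 1.525785 / 7 = 0.218.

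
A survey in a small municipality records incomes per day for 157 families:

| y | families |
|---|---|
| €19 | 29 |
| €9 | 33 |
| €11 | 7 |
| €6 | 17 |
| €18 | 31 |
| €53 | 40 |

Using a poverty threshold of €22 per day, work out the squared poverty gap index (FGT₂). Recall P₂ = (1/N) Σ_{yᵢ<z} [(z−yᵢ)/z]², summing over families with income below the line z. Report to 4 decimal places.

0.1518

Below the line: 17×€6, 33×€9, 7×€11, 31×€18, 29×€19 (q = 117 of N = 157).
Shortfall ratios: (22−6)/22 = 0.7273 (×17); (22−9)/22 = 0.5909 (×33); (22−11)/22 = 0.5000 (×7); (22−18)/22 = 0.1818 (×31); (22−19)/22 = 0.1364 (×29).
Squared: 0.5289 (×17); 0.3492 (×33); 0.2500 (×7); 0.0331 (×31); 0.0186 (×29).
Sum = 23.828512; P₂ = 23.828512 / 157 = 0.1518.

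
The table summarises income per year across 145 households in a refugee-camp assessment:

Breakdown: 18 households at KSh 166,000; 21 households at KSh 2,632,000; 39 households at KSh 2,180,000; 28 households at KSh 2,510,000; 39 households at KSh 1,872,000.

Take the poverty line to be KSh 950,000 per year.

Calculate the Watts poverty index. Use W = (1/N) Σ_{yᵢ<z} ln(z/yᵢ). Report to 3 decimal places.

Poor units: 18×KSh 166,000 (q = 18 of N = 145).
Log gaps: ln(950000/166000) = 1.7445 (×18).
W = 31.400536 / 145 = 0.217.

0.217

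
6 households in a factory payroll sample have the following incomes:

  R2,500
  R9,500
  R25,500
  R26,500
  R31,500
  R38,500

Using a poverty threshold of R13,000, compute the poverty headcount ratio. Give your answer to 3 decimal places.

2 of the 6 households have income below R13,000.
H = 2/6 = 0.333.

0.333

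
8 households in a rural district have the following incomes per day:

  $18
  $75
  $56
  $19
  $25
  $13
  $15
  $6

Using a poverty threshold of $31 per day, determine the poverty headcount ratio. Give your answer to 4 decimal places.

6 of the 8 households have income below $31.
H = 6/8 = 0.7500.

0.7500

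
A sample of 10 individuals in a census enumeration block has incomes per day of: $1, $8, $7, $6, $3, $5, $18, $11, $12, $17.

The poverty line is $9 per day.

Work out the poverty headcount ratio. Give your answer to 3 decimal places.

6 of the 10 individuals have income below $9.
H = 6/10 = 0.600.

0.600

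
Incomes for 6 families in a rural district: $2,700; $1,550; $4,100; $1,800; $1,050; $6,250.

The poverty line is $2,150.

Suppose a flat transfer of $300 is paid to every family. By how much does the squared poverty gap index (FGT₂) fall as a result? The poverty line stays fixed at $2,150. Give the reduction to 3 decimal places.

Before: below the line — $1,050, $1,550, $1,800; squared poverty gap index (FGT₂) = 0.06102.
After the $300 transfer: below the line — $1,350, $1,850, $2,100; squared poverty gap index (FGT₂) = 0.02641.
Reduction = 0.06102 − 0.02641 = 0.035.

0.035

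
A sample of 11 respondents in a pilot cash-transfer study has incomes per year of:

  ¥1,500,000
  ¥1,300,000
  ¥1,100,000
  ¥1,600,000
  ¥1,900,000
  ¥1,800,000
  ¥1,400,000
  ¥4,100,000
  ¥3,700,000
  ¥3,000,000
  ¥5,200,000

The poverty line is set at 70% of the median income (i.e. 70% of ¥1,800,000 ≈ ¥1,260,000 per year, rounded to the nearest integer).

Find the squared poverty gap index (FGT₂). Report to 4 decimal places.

0.0015

Incomes under z: ¥1,100,000 (q = 1 of N = 11).
Relative gaps: (1260000−1100000)/1260000 = 0.1270.
Squared: 0.0161.
Sum = 0.016125; P₂ = 0.016125 / 11 = 0.0015.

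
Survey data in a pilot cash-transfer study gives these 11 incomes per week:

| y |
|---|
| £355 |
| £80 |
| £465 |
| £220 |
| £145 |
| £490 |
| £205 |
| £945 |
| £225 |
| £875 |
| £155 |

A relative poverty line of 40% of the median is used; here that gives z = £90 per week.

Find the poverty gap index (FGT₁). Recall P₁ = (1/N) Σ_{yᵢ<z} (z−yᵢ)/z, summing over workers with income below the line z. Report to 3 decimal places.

Below z: £80 (q = 1 of N = 11).
Shortfall ratios: (90−80)/90 = 0.1111.
Σ = 0.111111. Dividing by the full population N = 11 gives P₁ = 0.010.

0.010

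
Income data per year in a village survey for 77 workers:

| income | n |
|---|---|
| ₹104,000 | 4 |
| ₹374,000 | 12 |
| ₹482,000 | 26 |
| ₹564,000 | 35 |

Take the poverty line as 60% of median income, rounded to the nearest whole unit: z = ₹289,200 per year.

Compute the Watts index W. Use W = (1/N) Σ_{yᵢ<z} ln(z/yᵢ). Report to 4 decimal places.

Below the line: 4×₹104,000 (q = 4 of N = 77).
Log shortfalls: ln(289200/104000) = 1.0227 (×4).
W = 4.090910 / 77 = 0.0531.

0.0531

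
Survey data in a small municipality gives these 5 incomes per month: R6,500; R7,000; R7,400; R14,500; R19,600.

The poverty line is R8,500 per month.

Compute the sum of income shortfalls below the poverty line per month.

R4,600

Incomes under z: R6,500, R7,000, R7,400 (q = 3 of N = 5).
Individual gaps: 8500−6500 = 2000; 8500−7000 = 1500; 8500−7400 = 1100.
Aggregate gap = R4,600.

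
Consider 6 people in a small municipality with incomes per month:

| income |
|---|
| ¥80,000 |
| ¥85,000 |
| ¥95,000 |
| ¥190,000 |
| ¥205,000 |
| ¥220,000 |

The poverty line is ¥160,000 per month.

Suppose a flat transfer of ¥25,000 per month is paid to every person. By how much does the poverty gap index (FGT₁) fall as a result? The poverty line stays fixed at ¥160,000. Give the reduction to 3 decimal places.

Before: below the line — ¥80,000, ¥85,000, ¥95,000; poverty gap index (FGT₁) = 0.22917.
After the ¥25,000 transfer: below the line — ¥105,000, ¥110,000, ¥120,000; poverty gap index (FGT₁) = 0.15104.
Reduction = 0.22917 − 0.15104 = 0.078.

0.078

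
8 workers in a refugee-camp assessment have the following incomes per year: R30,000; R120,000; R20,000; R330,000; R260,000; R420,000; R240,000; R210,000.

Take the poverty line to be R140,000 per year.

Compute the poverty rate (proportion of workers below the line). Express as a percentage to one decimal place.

37.5%

3 of the 8 workers have income below R140,000.
H = 3/8 = 37.5%.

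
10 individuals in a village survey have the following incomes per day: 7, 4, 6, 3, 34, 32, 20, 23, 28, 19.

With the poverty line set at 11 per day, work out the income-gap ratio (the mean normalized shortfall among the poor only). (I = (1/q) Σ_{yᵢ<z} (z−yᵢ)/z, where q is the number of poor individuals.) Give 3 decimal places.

Poor units: 3, 4, 6, 7 (q = 4 of N = 10).
Relative gaps: 0.7273, 0.6364, 0.4545, 0.3636; sum = 2.181818.
The income-gap ratio divides by q (the poor only): 2.181818 / 4 = 0.545.

0.545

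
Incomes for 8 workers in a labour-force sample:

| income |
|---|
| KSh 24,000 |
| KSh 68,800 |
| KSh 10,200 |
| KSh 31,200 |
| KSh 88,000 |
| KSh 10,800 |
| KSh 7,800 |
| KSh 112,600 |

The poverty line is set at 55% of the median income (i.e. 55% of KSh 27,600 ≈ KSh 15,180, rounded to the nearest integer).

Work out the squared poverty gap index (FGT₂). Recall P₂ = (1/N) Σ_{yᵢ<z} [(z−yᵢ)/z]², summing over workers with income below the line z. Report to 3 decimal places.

0.053

Poor units: KSh 7,800, KSh 10,200, KSh 10,800 (q = 3 of N = 8).
Normalized shortfalls: (15180−7800)/15180 = 0.4862; (15180−10200)/15180 = 0.3281; (15180−10800)/15180 = 0.2885.
Squared: 0.2364; 0.1076; 0.0833.
Sum = 0.427237; P₂ = 0.427237 / 8 = 0.053.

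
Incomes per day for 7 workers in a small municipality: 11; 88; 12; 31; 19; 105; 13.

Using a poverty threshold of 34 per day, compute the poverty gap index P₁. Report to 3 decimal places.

0.353

Incomes under z: 11, 12, 13, 19, 31 (q = 5 of N = 7).
Relative gaps: (34−11)/34 = 0.6765; (34−12)/34 = 0.6471; (34−13)/34 = 0.6176; (34−19)/34 = 0.4412; (34−31)/34 = 0.0882.
Σ = 2.470588. Dividing by the full population N = 7 gives P₁ = 0.353.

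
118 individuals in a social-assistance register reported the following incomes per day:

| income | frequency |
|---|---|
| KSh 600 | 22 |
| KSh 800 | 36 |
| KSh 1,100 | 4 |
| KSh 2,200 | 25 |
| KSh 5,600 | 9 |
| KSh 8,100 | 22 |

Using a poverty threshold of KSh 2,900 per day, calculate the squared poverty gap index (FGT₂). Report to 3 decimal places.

Poor units: 22×KSh 600, 36×KSh 800, 4×KSh 1,100, 25×KSh 2,200 (q = 87 of N = 118).
Relative gaps: (2900−600)/2900 = 0.7931 (×22); (2900−800)/2900 = 0.7241 (×36); (2900−1100)/2900 = 0.6207 (×4); (2900−2200)/2900 = 0.2414 (×25).
Squared: 0.6290 (×22); 0.5244 (×36); 0.3853 (×4); 0.0583 (×25).
Sum = 35.713436; P₂ = 35.713436 / 118 = 0.303.

0.303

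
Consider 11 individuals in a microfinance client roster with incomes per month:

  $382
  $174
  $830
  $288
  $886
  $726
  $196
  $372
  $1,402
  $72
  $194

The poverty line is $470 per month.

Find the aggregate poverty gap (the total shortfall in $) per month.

$1,612

Below z: $72, $174, $194, $196, $288, $372, $382 (q = 7 of N = 11).
Individual gaps: 470−72 = 398; 470−174 = 296; 470−194 = 276; 470−196 = 274; 470−288 = 182; 470−372 = 98; 470−382 = 88.
Aggregate gap = $1,612.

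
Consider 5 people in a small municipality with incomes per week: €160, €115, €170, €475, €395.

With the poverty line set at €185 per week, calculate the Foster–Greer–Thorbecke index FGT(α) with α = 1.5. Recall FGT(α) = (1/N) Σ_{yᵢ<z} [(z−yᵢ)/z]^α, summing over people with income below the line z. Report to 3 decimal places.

Below z: €115, €160, €170 (q = 3 of N = 5).
Relative gaps: (185−115)/185 = 0.3784; (185−160)/185 = 0.1351; (185−170)/185 = 0.0811.
Raised to α = 1.5: 0.23275; 0.04968; 0.02309.
Sum = 0.305514; FGT(1.5) = 0.305514 / 5 = 0.061.

0.061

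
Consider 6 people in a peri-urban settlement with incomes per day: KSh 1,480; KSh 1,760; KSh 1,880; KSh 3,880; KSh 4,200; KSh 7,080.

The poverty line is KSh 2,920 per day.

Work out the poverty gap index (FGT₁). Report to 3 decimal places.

Poor units: KSh 1,480, KSh 1,760, KSh 1,880 (q = 3 of N = 6).
Gap ratios (z−y)/z: (2920−1480)/2920 = 0.4932; (2920−1760)/2920 = 0.3973; (2920−1880)/2920 = 0.3562.
Σ = 1.246575. Dividing by the full population N = 6 gives P₁ = 0.208.

0.208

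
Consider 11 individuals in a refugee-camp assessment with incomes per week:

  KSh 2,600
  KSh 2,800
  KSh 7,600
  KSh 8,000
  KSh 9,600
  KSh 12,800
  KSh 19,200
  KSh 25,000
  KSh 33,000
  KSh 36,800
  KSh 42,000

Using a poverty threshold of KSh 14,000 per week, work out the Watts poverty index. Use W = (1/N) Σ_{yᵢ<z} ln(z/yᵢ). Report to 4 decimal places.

Below z: KSh 2,600, KSh 2,800, KSh 7,600, KSh 8,000, KSh 9,600, KSh 12,800 (q = 6 of N = 11).
ln(z/y) terms: ln(14000/2600) = 1.6835; ln(14000/2800) = 1.6094; ln(14000/7600) = 0.6109; ln(14000/8000) = 0.5596; ln(14000/9600) = 0.3773; ln(14000/12800) = 0.0896.
W = 4.930415 / 11 = 0.4482.

0.4482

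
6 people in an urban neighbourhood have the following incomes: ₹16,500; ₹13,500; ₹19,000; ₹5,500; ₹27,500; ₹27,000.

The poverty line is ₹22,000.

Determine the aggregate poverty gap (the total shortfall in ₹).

₹33,500

Below z: ₹5,500, ₹13,500, ₹16,500, ₹19,000 (q = 4 of N = 6).
Individual gaps: 22000−5500 = 16500; 22000−13500 = 8500; 22000−16500 = 5500; 22000−19000 = 3000.
Aggregate gap = ₹33,500.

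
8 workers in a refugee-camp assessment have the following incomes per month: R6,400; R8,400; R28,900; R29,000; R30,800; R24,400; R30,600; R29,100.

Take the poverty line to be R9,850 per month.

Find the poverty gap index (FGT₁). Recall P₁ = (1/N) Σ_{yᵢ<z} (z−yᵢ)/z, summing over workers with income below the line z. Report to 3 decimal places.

Below the line: R6,400, R8,400 (q = 2 of N = 8).
Normalized shortfalls: (9850−6400)/9850 = 0.3503; (9850−8400)/9850 = 0.1472.
Σ = 0.497462. Dividing by the full population N = 8 gives P₁ = 0.062.

0.062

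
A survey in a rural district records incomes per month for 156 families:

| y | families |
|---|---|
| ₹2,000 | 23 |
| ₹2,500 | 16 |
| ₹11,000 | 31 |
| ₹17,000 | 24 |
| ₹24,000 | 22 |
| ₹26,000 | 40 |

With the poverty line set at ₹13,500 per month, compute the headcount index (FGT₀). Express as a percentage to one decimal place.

44.9%

70 of the 156 families have income below ₹13,500.
H = 70/156 = 44.9%.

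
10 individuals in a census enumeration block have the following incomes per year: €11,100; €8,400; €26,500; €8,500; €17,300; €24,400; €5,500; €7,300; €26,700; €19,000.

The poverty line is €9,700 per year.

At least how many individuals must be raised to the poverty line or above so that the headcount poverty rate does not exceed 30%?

4 of the 10 individuals are poor, so H = 4/10 = 0.400.
A headcount ratio of at most 30% allows at most ⌊0.30 × 10⌋ = 3 poor individuals.
So at least 4 − 3 = 1 must be lifted.

1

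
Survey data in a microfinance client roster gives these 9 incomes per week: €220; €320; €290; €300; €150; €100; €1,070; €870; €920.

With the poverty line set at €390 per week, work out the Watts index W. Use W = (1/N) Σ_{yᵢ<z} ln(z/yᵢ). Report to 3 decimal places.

0.405

Below z: €100, €150, €220, €290, €300, €320 (q = 6 of N = 9).
Log shortfalls: ln(390/100) = 1.3610; ln(390/150) = 0.9555; ln(390/220) = 0.5725; ln(390/290) = 0.2963; ln(390/300) = 0.2624; ln(390/320) = 0.1978.
W = 3.645463 / 9 = 0.405.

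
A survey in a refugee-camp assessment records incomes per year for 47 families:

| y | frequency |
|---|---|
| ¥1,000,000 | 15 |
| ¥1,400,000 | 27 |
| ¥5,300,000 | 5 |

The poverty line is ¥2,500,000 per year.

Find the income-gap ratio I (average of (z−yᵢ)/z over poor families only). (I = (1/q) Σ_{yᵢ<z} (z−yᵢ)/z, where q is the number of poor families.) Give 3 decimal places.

0.497

Below the line: 15×¥1,000,000, 27×¥1,400,000 (q = 42 of N = 47).
Relative gaps: 0.6000 (×15), 0.4400 (×27); sum = 20.880000.
The income-gap ratio divides by q (the poor only): 20.880000 / 42 = 0.497.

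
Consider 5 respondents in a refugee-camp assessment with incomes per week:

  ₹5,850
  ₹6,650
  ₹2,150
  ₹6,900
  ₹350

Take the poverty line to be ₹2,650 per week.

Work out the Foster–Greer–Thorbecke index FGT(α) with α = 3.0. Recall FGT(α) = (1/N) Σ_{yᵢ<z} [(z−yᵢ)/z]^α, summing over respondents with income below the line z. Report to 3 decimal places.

0.132

Below z: ₹350, ₹2,150 (q = 2 of N = 5).
Normalized shortfalls: (2650−350)/2650 = 0.8679; (2650−2150)/2650 = 0.1887.
Raised to α = 3.0: 0.65380; 0.00672.
Sum = 0.660518; FGT(3.0) = 0.660518 / 5 = 0.132.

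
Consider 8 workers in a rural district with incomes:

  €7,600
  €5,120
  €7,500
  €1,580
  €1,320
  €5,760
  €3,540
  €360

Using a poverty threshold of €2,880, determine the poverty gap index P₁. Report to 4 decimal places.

0.2335

Poor units: €360, €1,320, €1,580 (q = 3 of N = 8).
Shortfall ratios: (2880−360)/2880 = 0.8750; (2880−1320)/2880 = 0.5417; (2880−1580)/2880 = 0.4514.
Σ = 1.868056. Dividing by the full population N = 8 gives P₁ = 0.2335.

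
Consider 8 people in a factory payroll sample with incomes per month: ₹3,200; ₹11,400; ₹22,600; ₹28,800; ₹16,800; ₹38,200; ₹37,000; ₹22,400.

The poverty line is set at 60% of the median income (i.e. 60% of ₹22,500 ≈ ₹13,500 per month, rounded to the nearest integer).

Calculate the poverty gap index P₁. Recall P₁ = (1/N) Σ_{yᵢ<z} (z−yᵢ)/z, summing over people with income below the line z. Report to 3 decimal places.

0.115

Incomes under z: ₹3,200, ₹11,400 (q = 2 of N = 8).
Shortfall ratios: (13500−3200)/13500 = 0.7630; (13500−11400)/13500 = 0.1556.
Sum of shortfalls = 0.918519; P₁ averages over all N: 0.918519 / 8 = 0.115.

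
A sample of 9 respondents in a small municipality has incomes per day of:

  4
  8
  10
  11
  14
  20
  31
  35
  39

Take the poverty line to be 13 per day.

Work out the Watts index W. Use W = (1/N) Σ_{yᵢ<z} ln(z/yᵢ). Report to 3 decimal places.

0.233

Below z: 4, 8, 10, 11 (q = 4 of N = 9).
Log shortfalls: ln(13/4) = 1.1787; ln(13/8) = 0.4855; ln(13/10) = 0.2624; ln(13/11) = 0.1671.
W = 2.093581 / 9 = 0.233.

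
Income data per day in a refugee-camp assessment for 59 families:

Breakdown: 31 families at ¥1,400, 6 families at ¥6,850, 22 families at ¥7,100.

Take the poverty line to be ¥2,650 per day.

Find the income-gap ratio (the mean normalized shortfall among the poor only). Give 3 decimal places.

0.472

Below z: 31×¥1,400 (q = 31 of N = 59).
Relative gaps: 0.4717 (×31); sum = 14.622642.
The income-gap ratio divides by q (the poor only): 14.622642 / 31 = 0.472.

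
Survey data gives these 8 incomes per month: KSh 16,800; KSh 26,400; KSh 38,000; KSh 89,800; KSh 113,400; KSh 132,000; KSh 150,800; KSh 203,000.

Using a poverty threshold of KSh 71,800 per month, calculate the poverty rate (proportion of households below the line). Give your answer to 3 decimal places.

0.375

3 of the 8 households have income below KSh 71,800.
H = 3/8 = 0.375.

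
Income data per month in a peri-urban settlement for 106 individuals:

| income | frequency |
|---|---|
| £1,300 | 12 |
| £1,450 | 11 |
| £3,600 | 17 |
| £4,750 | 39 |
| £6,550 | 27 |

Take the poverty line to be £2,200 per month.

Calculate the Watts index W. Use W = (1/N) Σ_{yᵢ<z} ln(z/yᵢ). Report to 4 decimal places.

Below the line: 12×£1,300, 11×£1,450 (q = 23 of N = 106).
ln(z/y) terms: ln(2200/1300) = 0.5261 (×12); ln(2200/1450) = 0.4169 (×11).
W = 10.898949 / 106 = 0.1028.

0.1028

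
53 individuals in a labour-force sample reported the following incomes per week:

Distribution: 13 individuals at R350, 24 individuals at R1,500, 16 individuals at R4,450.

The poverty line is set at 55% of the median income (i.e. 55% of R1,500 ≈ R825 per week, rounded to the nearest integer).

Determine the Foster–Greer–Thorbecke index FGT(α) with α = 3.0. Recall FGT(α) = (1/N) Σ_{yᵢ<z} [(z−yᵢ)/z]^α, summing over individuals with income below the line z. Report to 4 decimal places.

Incomes under z: 13×R350 (q = 13 of N = 53).
Gap ratios (z−y)/z: (825−350)/825 = 0.5758 (×13).
Raised to α = 3.0: 0.19086 (×13).
Sum = 2.481203; FGT(3.0) = 2.481203 / 53 = 0.0468.

0.0468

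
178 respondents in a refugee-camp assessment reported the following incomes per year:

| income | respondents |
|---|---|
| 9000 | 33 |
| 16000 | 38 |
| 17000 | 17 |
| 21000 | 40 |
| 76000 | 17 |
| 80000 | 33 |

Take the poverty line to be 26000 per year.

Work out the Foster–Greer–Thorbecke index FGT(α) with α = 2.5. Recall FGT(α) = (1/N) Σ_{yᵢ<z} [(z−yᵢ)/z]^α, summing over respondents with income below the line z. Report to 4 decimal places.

0.0941

Below z: 33×9000, 38×16000, 17×17000, 40×21000 (q = 128 of N = 178).
Shortfall ratios: (26000−9000)/26000 = 0.6538 (×33); (26000−16000)/26000 = 0.3846 (×38); (26000−17000)/26000 = 0.3462 (×17); (26000−21000)/26000 = 0.1923 (×40).
Raised to α = 2.5: 0.34569 (×33); 0.09174 (×38); 0.07050 (×17); 0.01622 (×40).
Sum = 16.741176; FGT(2.5) = 16.741176 / 178 = 0.0941.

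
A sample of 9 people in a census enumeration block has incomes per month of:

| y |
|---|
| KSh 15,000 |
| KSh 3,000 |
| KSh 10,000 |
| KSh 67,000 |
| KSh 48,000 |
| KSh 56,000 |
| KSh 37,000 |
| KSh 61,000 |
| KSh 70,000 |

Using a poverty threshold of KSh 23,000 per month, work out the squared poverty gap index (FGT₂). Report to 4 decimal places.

Below z: KSh 3,000, KSh 10,000, KSh 15,000 (q = 3 of N = 9).
Shortfall ratios: (23000−3000)/23000 = 0.8696; (23000−10000)/23000 = 0.5652; (23000−15000)/23000 = 0.3478.
Squared: 0.7561; 0.3195; 0.1210.
Sum = 1.196597; P₂ = 1.196597 / 9 = 0.1330.

0.1330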